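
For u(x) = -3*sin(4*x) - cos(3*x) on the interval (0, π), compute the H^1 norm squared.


||u||_{H^1(0,π)}^2 = 480/7 + 163*π/2

u'(x) = 3*sin(3*x) - 12*cos(4*x).
Expand u² and (u')² and integrate term by term on (0, π), using: for integers n ≥ 1, ∫_0^π sin²(nx) dx = ∫_0^π cos²(nx) dx = π/2; for n ≠ n', ∫_0^π sin(nx)sin(n'x) dx = ∫_0^π cos(nx)cos(n'x) dx = 0; and by product-to-sum, ∫_0^π sin(nx)cos(n'x) dx = ½∫_0^π [sin((n+n')x) + sin((n−n')x)] dx, which is 0 when n+n' is even and 2n/(n²−n'²) when n+n' is odd (it need not vanish on (0, π)).
  u² squared terms: (-1)²·∫cos(3x)² dx = 1·π/2 = π/2;  (-3)²·∫sin(4x)² dx = 9·π/2 = 9*π/2.
  u² cross terms: 2·(-1)·(-3)·∫cos(3x)·sin(4x) dx = 6·(8/7) = 48/7.
  So ∫_0^π u² dx = π/2 + 9*π/2 + 48/7 = 48/7 + 5*π.
  (u')² squared terms: (-12)²·∫cos(4x)² dx = 144·π/2 = 72*π;  (3)²·∫sin(3x)² dx = 9·π/2 = 9*π/2.
  (u')² cross terms: 2·(-12)·(3)·∫cos(4x)·sin(3x) dx = -72·(-6/7) = 432/7.
  So ∫_0^π (u')² dx = 72*π + 9*π/2 + 432/7 = 432/7 + 153*π/2.
||u||_{H^1}^2 = (48/7 + 5*π) + (432/7 + 153*π/2) = 480/7 + 163*π/2.


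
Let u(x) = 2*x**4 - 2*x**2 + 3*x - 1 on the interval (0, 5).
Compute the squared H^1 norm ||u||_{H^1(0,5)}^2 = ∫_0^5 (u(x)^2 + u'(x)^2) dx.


||u||_{H^1}^2 = 13417325/9

The H^1 norm (squared) on an interval (0, L) is
  ||u||_{H^1}^2 = ∫_0^L u(x)^2 dx + ∫_0^L u'(x)^2 dx.
Compute u'(x) = 8*x**3 - 4*x + 3.
Then u(x)^2 = 4*x**8 - 8*x**6 + 12*x**5 - 12*x**3 + 13*x**2 - 6*x + 1 and u'(x)^2 = 64*x**6 - 64*x**4 + 48*x**3 + 16*x**2 - 24*x + 9.
Integrate each monomial from 0 to 5 using ∫_0^5 c·x^n dx = c·5^(n+1)/(n+1):
  ∫_0^5 u(x)^2 dx = ∫_0^5 (4*x^8 - 8*x^6 + 12*x^5 - 12*x^3 + 13*x^2 - 6*x + 1) dx. Term by term:
    ∫_0^5 4*x^8 dx = 7812500/9;  ∫_0^5 -8*x^6 dx = -625000/7;  ∫_0^5 12*x^5 dx = 31250;
    ∫_0^5 -12*x^3 dx = -1875;  ∫_0^5 13*x^2 dx = 1625/3;  ∫_0^5 -6*x dx = -75;
    ∫_0^5 1 dx = 5.
  Sum: 7812500/9 − 625000/7 + 31250 − 1875 + 1625/3 − 75 + 5 = 50942840/63.
  ∫_0^5 u'(x)^2 dx = ∫_0^5 (64*x^6 - 64*x^4 + 48*x^3 + 16*x^2 - 24*x + 9) dx. Term by term:
    ∫_0^5 64*x^6 dx = 5000000/7;  ∫_0^5 -64*x^4 dx = -40000;  ∫_0^5 48*x^3 dx = 7500;
    ∫_0^5 16*x^2 dx = 2000/3;  ∫_0^5 -24*x dx = -300;  ∫_0^5 9 dx = 45.
  Sum: 5000000/7 − 40000 + 7500 + 2000/3 − 300 + 45 = 14326145/21.
Adding: ||u||_{H^1}^2 = 50942840/63 + 14326145/21 = 13417325/9.


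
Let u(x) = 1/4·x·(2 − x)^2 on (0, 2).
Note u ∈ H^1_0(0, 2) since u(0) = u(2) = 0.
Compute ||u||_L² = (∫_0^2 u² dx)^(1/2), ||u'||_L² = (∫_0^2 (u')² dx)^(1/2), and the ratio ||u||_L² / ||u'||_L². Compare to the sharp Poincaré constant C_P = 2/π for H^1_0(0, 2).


||u||_L² / ||u'||_L² = sqrt(14)/7 < C_P = 2/π.

u(x) = 1/4·x·(2 − x)^2, so u'(x) = (x - 2)*(3*x - 2)/4.
u(x) = 1/4·x·(2 − x)^2 vanishes at x = 0 and x = 2, so u ∈ H^1_0(0, 2). Differentiate via the product rule and integrate the resulting polynomials term by term.
  ∫_0^2 u² dx = ∫_0^2 (x^6/16 - x^5/2 + 3*x^4/2 - 2*x^3 + x^2) dx. Term by term:
    ∫_0^2 x^6/16 dx = 8/7;  ∫_0^2 -x^5/2 dx = -16/3;  ∫_0^2 3*x^4/2 dx = 48/5;
    ∫_0^2 -2*x^3 dx = -8;  ∫_0^2 x^2 dx = 8/3.
  Sum: 8/7 − 16/3 + 48/5 − 8 + 8/3 = 8/105.
  ∫_0^2 (u')² dx = ∫_0^2 (9*x^4/16 - 3*x^3 + 11*x^2/2 - 4*x + 1) dx. Term by term:
    ∫_0^2 9*x^4/16 dx = 18/5;  ∫_0^2 -3*x^3 dx = -12;  ∫_0^2 11*x^2/2 dx = 44/3;
    ∫_0^2 -4*x dx = -8;  ∫_0^2 1 dx = 2.
  Sum: 18/5 − 12 + 44/3 − 8 + 2 = 4/15.
∫_0^2 u² dx = 8/105, so ||u||_L² = 2*sqrt(210)/105.
∫_0^2 (u')² dx = 4/15, so ||u'||_L² = 2*sqrt(15)/15.
Ratio ||u||_L² / ||u'||_L² = sqrt(14)/7.
Sharp Poincaré constant on H^1_0(0, 2) is C_P = L/π = 2/π, achieved by sin(π/2·x).
A polynomial bump cannot attain the sharp Poincaré constant (only the first sine eigenfunction does), so the ratio is strictly less than C_P, consistent with ||u||_L² ≤ C_P ||u'||_L².


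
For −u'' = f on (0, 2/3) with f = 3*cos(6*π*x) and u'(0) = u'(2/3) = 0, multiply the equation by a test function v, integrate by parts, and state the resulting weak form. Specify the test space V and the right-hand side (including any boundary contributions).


V = H^1(0, 2/3) (no boundary constraint on v; u is determined up to an additive constant); weak form: ∫_0^2/3 u'v' dx = ∫_0^2/3 (3*cos(6*π*x)) v dx for all v ∈ V.

Multiply both sides by a test function v and integrate from 0 to 2/3:
  ∫_0^2/3 −u''(x) v(x) dx = ∫_0^2/3 f(x) v(x) dx.
Integrate the LHS by parts once:
  ∫_0^2/3 −u'' v dx = −[u'(x) v(x)]_0^2/3 + ∫_0^2/3 u'(x) v'(x) dx.
Thus ∫_0^2/3 u'(x) v'(x) dx = ∫_0^2/3 f(x) v(x) dx + [u'(x) v(x)]_0^2/3.
Choose V so that boundary terms are either known or forced to vanish.
u has homogeneous Neumann: u'(0) = u'(2/3) = 0. So [u' v]_0^2/3 = 0·v(2/3) − 0·v(0) = 0 for any v; take V = H^1(0, 2/3).
Weak formulation: find u (satisfying any essential BC) such that ∫_0^2/3 u'(x) v'(x) dx = ∫_0^2/3 f v dx for all v ∈ V (homogeneous Neumann, so boundary terms vanish).
Substituting f(x) = 3*cos(6*π*x), the right-hand side is ∫_0^2/3 (3*cos(6*π*x)) v dx.
Compatibility check (pure Neumann): taking v ≡ 1 ∈ V gives 0 = ∫_0^2/3 f dx + (0) − (0), i.e. ∫_0^2/3 f dx must equal u'(0) − u'(2/3) = 0. Indeed ∫_0^2/3 (3*cos(6*π*x)) dx = 0, so the data are compatible. The solution is then unique only up to an additive constant (fix it e.g. by requiring ∫_0^2/3 u dx = 0).


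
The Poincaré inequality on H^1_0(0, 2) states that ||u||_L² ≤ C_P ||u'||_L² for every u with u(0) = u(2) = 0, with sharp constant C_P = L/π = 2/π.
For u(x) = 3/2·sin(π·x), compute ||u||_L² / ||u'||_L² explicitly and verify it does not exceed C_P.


||u||_L² / ||u'||_L² = 1/π < C_P = 2/π.

u(x) = 3/2·sin(π·x), so u'(x) = 3*π*cos(π*x)/2.
Writing u(x) = A·sin(kπx/L) with A = 3/2 and k = 2, use ∫_0^L sin²(kπx/L) dx = L/2 and ∫_0^L cos²(kπx/L) dx = L/2.
u² = 9/4·sin²(π·x) and (u')² = 9*π^2/4·cos²(π·x), and each of sin², cos² integrates to L/2 = 1 over (0, 2).
∫_0^2 u² dx = 9/4, so ||u||_L² = 3/2.
∫_0^2 (u')² dx = 9*π^2/4, so ||u'||_L² = 3*π/2.
Ratio ||u||_L² / ||u'||_L² = 1/π.
Sharp Poincaré constant on H^1_0(0, 2) is C_P = L/π = 2/π, achieved by sin(π/2·x).
This is the k = 2 harmonic; the ratio L/(kπ) is strictly less than C_P = L/π, consistent with the sharp inequality ||u||_L² ≤ C_P ||u'||_L².


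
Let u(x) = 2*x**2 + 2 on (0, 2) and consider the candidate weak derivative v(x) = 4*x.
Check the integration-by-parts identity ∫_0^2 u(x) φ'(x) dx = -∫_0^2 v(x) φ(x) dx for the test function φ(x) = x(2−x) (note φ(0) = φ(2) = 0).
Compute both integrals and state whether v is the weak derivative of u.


LHS = -16/3, RHS = -16/3. Yes, v = u' weakly.

u(x) = 2*x**2 + 2, classical derivative u'(x) = 4*x.
φ(x) = x(2−x), so φ'(x) = 2 - 2*x.
Note φ(0) = φ(2) = 0, so the boundary term u·φ vanishes.
LHS = ∫_0^2 u(x) φ'(x) dx = ∫_0^2 (-4*x^3 + 4*x^2 - 4*x + 4) dx. Term by term:
  ∫_0^2 -4*x^3 dx = -16;  ∫_0^2 4*x^2 dx = 32/3;  ∫_0^2 -4*x dx = -8;
  ∫_0^2 4 dx = 8.
Sum: -16 + 32/3 − 8 + 8 = -16/3.
So LHS = -16/3.
∫_0^2 v(x) φ(x) dx = ∫_0^2 (-4*x^3 + 8*x^2) dx. Term by term:
  ∫_0^2 -4*x^3 dx = -16;  ∫_0^2 8*x^2 dx = 64/3.
Sum: -16 + 64/3 = 16/3.
So RHS = -∫_0^2 v(x) φ(x) dx = -16/3.
LHS = RHS, so the identity holds for this test φ.
Moreover u is smooth here and v(x) = u'(x) = 4*x pointwise, so the identity holds for every test function. Hence v is the weak derivative of u.


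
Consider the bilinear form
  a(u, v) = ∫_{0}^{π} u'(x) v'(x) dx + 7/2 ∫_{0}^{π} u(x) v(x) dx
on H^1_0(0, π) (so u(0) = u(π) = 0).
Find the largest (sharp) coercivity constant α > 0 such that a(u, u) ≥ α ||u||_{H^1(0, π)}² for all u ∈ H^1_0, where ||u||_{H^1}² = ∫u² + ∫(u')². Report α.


α = 1

Coercivity of a(·,·) on H^1_0(0, π) means a(u, u) ≥ α ||u||_{H^1}² for every u ∈ H^1_0.
The interval has length L = π, and Poincaré/coercivity depend only on L. Here a(u, u) = ∫(u')² + (7/2)·∫u².
Here c = 7/2 ≥ 1, so a(u,u) = ∫(u')² + c∫u² ≥ ∫(u')² + ∫u² = ||u||_{H^1}², i.e. α = 1 works. No larger α is possible: a(u,u) ≥ α||u||_{H^1}² means (1−α)∫(u')² ≥ (α−c)∫u², and for the modes u_n = sin(nπ(x−x₀)/L) (x₀ the left endpoint) one has ∫u_n²/∫(u_n')² = (L/(nπ))² → 0, so a(u_n,u_n)/||u_n||_{H^1}² → 1. Hence the optimal constant is α = 1.
Therefore α = 1.


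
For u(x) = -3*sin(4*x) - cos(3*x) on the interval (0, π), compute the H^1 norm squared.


||u||_{H^1(0,π)}^2 = 480/7 + 163*π/2

u'(x) = 3*sin(3*x) - 12*cos(4*x).
Expand u² and (u')² and integrate term by term on (0, π), using: for integers n ≥ 1, ∫_0^π sin²(nx) dx = ∫_0^π cos²(nx) dx = π/2; for n ≠ n', ∫_0^π sin(nx)sin(n'x) dx = ∫_0^π cos(nx)cos(n'x) dx = 0; and by product-to-sum, ∫_0^π sin(nx)cos(n'x) dx = ½∫_0^π [sin((n+n')x) + sin((n−n')x)] dx, which is 0 when n+n' is even and 2n/(n²−n'²) when n+n' is odd (it need not vanish on (0, π)).
  u² squared terms: (-1)²·∫cos(3x)² dx = 1·π/2 = π/2;  (-3)²·∫sin(4x)² dx = 9·π/2 = 9*π/2.
  u² cross terms: 2·(-1)·(-3)·∫cos(3x)·sin(4x) dx = 6·(8/7) = 48/7.
  So ∫_0^π u² dx = π/2 + 9*π/2 + 48/7 = 48/7 + 5*π.
  (u')² squared terms: (-12)²·∫cos(4x)² dx = 144·π/2 = 72*π;  (3)²·∫sin(3x)² dx = 9·π/2 = 9*π/2.
  (u')² cross terms: 2·(-12)·(3)·∫cos(4x)·sin(3x) dx = -72·(-6/7) = 432/7.
  So ∫_0^π (u')² dx = 72*π + 9*π/2 + 432/7 = 432/7 + 153*π/2.
||u||_{H^1}^2 = (48/7 + 5*π) + (432/7 + 153*π/2) = 480/7 + 163*π/2.


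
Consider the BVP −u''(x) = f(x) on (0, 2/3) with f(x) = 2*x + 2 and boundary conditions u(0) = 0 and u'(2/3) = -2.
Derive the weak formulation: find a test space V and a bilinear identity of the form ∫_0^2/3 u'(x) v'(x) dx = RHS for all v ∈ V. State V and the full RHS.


V = {v ∈ H^1(0, 2/3) : v(0) = 0} (test functions vanish at x = 0 where u is specified); weak form: ∫_0^2/3 u'v' dx = ∫_0^2/3 (2*x + 2) v dx − 2·v(2/3) for all v ∈ V.

Multiply both sides by a test function v and integrate from 0 to 2/3:
  ∫_0^2/3 −u''(x) v(x) dx = ∫_0^2/3 f(x) v(x) dx.
Integrate the LHS by parts once:
  ∫_0^2/3 −u'' v dx = −[u'(x) v(x)]_0^2/3 + ∫_0^2/3 u'(x) v'(x) dx.
Thus ∫_0^2/3 u'(x) v'(x) dx = ∫_0^2/3 f(x) v(x) dx + [u'(x) v(x)]_0^2/3.
Choose V so that boundary terms are either known or forced to vanish.
Mixed BC: u(0) = 0 (Dirichlet) and u'(2/3) = -2 (Neumann). Define V = {v ∈ H^1(0, 2/3) : v(0) = 0}. Then [u' v]_0^2/3 = u'(2/3)·v(2/3) − u'(0)·0 = − 2·v(2/3).
Weak formulation: find u (satisfying any essential BC) such that ∫_0^2/3 u'(x) v'(x) dx = ∫_0^2/3 f v dx − 2·v(2/3) for all v ∈ V (Dirichlet at 0 absorbed into V; Neumann datum at x = 2/3 contributes the boundary term).
Substituting f(x) = 2*x + 2, the right-hand side is ∫_0^2/3 (2*x + 2) v dx − 2·v(2/3).


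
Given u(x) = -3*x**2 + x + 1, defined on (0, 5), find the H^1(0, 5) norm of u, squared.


||u||_{H^1}^2 = 35185/6

The H^1 norm (squared) on an interval (0, L) is
  ||u||_{H^1}^2 = ∫_0^L u(x)^2 dx + ∫_0^L u'(x)^2 dx.
Compute u'(x) = 1 - 6*x.
Then u(x)^2 = 9*x**4 - 6*x**3 - 5*x**2 + 2*x + 1 and u'(x)^2 = 36*x**2 - 12*x + 1.
Integrate each monomial from 0 to 5 using ∫_0^5 c·x^n dx = c·5^(n+1)/(n+1):
  ∫_0^5 u(x)^2 dx = ∫_0^5 (9*x^4 - 6*x^3 - 5*x^2 + 2*x + 1) dx. Term by term:
    ∫_0^5 9*x^4 dx = 5625;  ∫_0^5 -6*x^3 dx = -1875/2;  ∫_0^5 -5*x^2 dx = -625/3;
    ∫_0^5 2*x dx = 25;  ∫_0^5 1 dx = 5.
  Sum: 5625 − 1875/2 − 625/3 + 25 + 5 = 27055/6.
  ∫_0^5 u'(x)^2 dx = ∫_0^5 (36*x^2 - 12*x + 1) dx. Term by term:
    ∫_0^5 36*x^2 dx = 1500;  ∫_0^5 -12*x dx = -150;  ∫_0^5 1 dx = 5.
  Sum: 1500 − 150 + 5 = 1355.
Adding: ||u||_{H^1}^2 = 27055/6 + 1355 = 35185/6.


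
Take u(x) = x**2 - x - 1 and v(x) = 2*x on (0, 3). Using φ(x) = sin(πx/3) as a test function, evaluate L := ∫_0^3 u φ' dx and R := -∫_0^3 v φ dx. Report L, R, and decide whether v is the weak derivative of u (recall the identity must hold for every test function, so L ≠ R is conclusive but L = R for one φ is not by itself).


LHS = -12/π, RHS = -18/π. No, v is not the weak derivative of u.

u(x) = x**2 - x - 1, classical derivative u'(x) = 2*x - 1.
φ(x) = sin(πx/3), so φ'(x) = π*cos(π*x/3)/3.
Note φ(0) = φ(3) = 0, so the boundary term u·φ vanishes.
LHS = ∫_0^3 u(x) φ'(x) dx = ∫_0^3 (π*x^2*cos(π*x/3)/3 - π*x*cos(π*x/3)/3 - π*cos(π*x/3)/3) dx. Term by term:
  ∫_0^3 -π*cos(π*x/3)/3 dx = 0;  ∫_0^3 -π*x*cos(π*x/3)/3 dx = 6/π;  ∫_0^3 π*x^2*cos(π*x/3)/3 dx = -18/π.
Sum: 0 + 6/π − 18/π = -12/π.
So LHS = -12/π.
∫_0^3 v(x) φ(x) dx = ∫_0^3 (2*x*sin(π*x/3)) dx. Term by term:
  ∫_0^3 2*x*sin(π*x/3) dx = 18/π.
So RHS = -∫_0^3 v(x) φ(x) dx = -18/π.
LHS − RHS = 6/π ≠ 0, so the identity fails.
(For a valid weak derivative the identity must hold for EVERY test function, in particular this one. The failure shows v is NOT the weak derivative of u.)
Correct weak derivative would be u'(x) = 2*x - 1.


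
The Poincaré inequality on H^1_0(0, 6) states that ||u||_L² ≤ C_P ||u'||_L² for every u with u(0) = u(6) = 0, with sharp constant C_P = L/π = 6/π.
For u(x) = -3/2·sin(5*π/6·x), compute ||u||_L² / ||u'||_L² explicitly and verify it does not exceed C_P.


||u||_L² / ||u'||_L² = 6/(5*π) < C_P = 6/π.

u(x) = -3/2·sin(5*π/6·x), so u'(x) = -5*π*cos(5*π*x/6)/4.
Writing u(x) = A·sin(kπx/L) with A = -3/2 and k = 5, use ∫_0^L sin²(kπx/L) dx = L/2 and ∫_0^L cos²(kπx/L) dx = L/2.
u² = 9/4·sin²(5*π/6·x) and (u')² = 25*π^2/16·cos²(5*π/6·x), and each of sin², cos² integrates to L/2 = 3 over (0, 6).
∫_0^6 u² dx = 27/4, so ||u||_L² = 3*sqrt(3)/2.
∫_0^6 (u')² dx = 75*π^2/16, so ||u'||_L² = 5*sqrt(3)*π/4.
Ratio ||u||_L² / ||u'||_L² = 6/(5*π).
Sharp Poincaré constant on H^1_0(0, 6) is C_P = L/π = 6/π, achieved by sin(π/6·x).
This is the k = 5 harmonic; the ratio L/(kπ) is strictly less than C_P = L/π, consistent with the sharp inequality ||u||_L² ≤ C_P ||u'||_L².


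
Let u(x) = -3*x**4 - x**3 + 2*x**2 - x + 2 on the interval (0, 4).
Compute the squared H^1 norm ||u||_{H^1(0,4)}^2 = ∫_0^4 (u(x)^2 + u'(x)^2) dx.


||u||_{H^1}^2 = 9812044/15

The H^1 norm (squared) on an interval (0, L) is
  ||u||_{H^1}^2 = ∫_0^L u(x)^2 dx + ∫_0^L u'(x)^2 dx.
Compute u'(x) = -12*x**3 - 3*x**2 + 4*x - 1.
Then u(x)^2 = 9*x**8 + 6*x**7 - 11*x**6 + 2*x**5 - 6*x**4 - 8*x**3 + 9*x**2 - 4*x + 4 and u'(x)^2 = 144*x**6 + 72*x**5 - 87*x**4 + 22*x**2 - 8*x + 1.
Integrate each monomial from 0 to 4 using ∫_0^4 c·x^n dx = c·4^(n+1)/(n+1):
  ∫_0^4 u(x)^2 dx = ∫_0^4 (9*x^8 + 6*x^7 - 11*x^6 + 2*x^5 - 6*x^4 - 8*x^3 + 9*x^2 - 4*x + 4) dx. Term by term:
    ∫_0^4 9*x^8 dx = 262144;  ∫_0^4 6*x^7 dx = 49152;  ∫_0^4 -11*x^6 dx = -180224/7;
    ∫_0^4 2*x^5 dx = 4096/3;  ∫_0^4 -6*x^4 dx = -6144/5;  ∫_0^4 -8*x^3 dx = -512;
    ∫_0^4 9*x^2 dx = 192;  ∫_0^4 -4*x dx = -32;  ∫_0^4 4 dx = 16.
  Sum: 262144 + 49152 − 180224/7 + 4096/3 − 6144/5 − 512 + 192 − 32 + 16 = 29961776/105.
  ∫_0^4 u'(x)^2 dx = ∫_0^4 (144*x^6 + 72*x^5 - 87*x^4 + 22*x^2 - 8*x + 1) dx. Term by term:
    ∫_0^4 144*x^6 dx = 2359296/7;  ∫_0^4 72*x^5 dx = 49152;  ∫_0^4 -87*x^4 dx = -89088/5;
    ∫_0^4 22*x^2 dx = 1408/3;  ∫_0^4 -8*x dx = -64;  ∫_0^4 1 dx = 4.
  Sum: 2359296/7 + 49152 − 89088/5 + 1408/3 − 64 + 4 = 38722532/105.
Adding: ||u||_{H^1}^2 = 29961776/105 + 38722532/105 = 9812044/15.


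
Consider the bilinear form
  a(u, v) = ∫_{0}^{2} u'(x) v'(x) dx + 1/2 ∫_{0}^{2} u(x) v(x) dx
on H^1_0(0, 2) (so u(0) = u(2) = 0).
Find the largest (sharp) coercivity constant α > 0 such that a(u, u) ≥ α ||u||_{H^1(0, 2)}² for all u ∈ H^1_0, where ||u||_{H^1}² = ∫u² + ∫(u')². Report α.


α = (2 + π^2)/(4 + π^2)

Coercivity of a(·,·) on H^1_0(0, 2) means a(u, u) ≥ α ||u||_{H^1}² for every u ∈ H^1_0.
The interval has length L = 2, and Poincaré/coercivity depend only on L. Here a(u, u) = ∫(u')² + (1/2)·∫u².
Here 0 < c = 1/2 < 1. The condition a(u,u) ≥ α||u||_{H^1}² reads (1−α)∫(u')² ≥ (α−c)∫u². Any admissible α is ≤ 1 (rapidly oscillating u have ∫u²/∫(u')² → 0), and α = 1 would force 0 ≥ (1−c)∫u², impossible since c < 1; so 1−α > 0. By the sharp Poincaré inequality on H^1_0 of an interval of length L, ∫(u')² ≥ (π/L)²∫u² with equality for the first sine mode sin(π(x−x₀)/L) (x₀ the left endpoint), so the inequality holds for all u iff (1−α)(π/L)² ≥ α − c, i.e. α ≤ ((π/L)² + c)/((π/L)² + 1) = (1 + c(L/π)²)/(1 + (L/π)²). With (π/L)² = π^2/4 and c = 1/2, the largest admissible constant is α = ((π/L)² + c)/((π/L)² + 1).
Simplifying, α = (2 + π^2)/(4 + π^2).


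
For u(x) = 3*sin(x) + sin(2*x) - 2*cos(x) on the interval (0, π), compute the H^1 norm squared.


||u||_{H^1(0,π)}^2 = -32/3 + 31*π/2

u'(x) = 2*sin(x) + 3*cos(x) + 2*cos(2*x).
Expand u² and (u')² and integrate term by term on (0, π), using: for integers n ≥ 1, ∫_0^π sin²(nx) dx = ∫_0^π cos²(nx) dx = π/2; for n ≠ n', ∫_0^π sin(nx)sin(n'x) dx = ∫_0^π cos(nx)cos(n'x) dx = 0; and by product-to-sum, ∫_0^π sin(nx)cos(n'x) dx = ½∫_0^π [sin((n+n')x) + sin((n−n')x)] dx, which is 0 when n+n' is even and 2n/(n²−n'²) when n+n' is odd (it need not vanish on (0, π)).
  u² squared terms: (-2)²·∫cos(x)² dx = 4·π/2 = 2*π;  (3)²·∫sin(x)² dx = 9·π/2 = 9*π/2;  (1)²·∫sin(2x)² dx = 1·π/2 = π/2.
  u² cross terms: 2·(-2)·(3)·∫cos(x)·sin(x) dx = -12·(0) = 0;  2·(-2)·(1)·∫cos(x)·sin(2x) dx = -4·(4/3) = -16/3;  2·(3)·(1)·∫sin(x)·sin(2x) dx = 6·(0) = 0.
  So ∫_0^π u² dx = 2*π + 9*π/2 + π/2 + 0 − 16/3 + 0 = -16/3 + 7*π.
  (u')² squared terms: (2)²·∫cos(2x)² dx = 4·π/2 = 2*π;  (2)²·∫sin(x)² dx = 4·π/2 = 2*π;  (3)²·∫cos(x)² dx = 9·π/2 = 9*π/2.
  (u')² cross terms: 2·(2)·(2)·∫cos(2x)·sin(x) dx = 8·(-2/3) = -16/3;  2·(2)·(3)·∫cos(2x)·cos(x) dx = 12·(0) = 0;  2·(2)·(3)·∫sin(x)·cos(x) dx = 12·(0) = 0.
  So ∫_0^π (u')² dx = 2*π + 2*π + 9*π/2 − 16/3 + 0 + 0 = -16/3 + 17*π/2.
||u||_{H^1}^2 = (-16/3 + 7*π) + (-16/3 + 17*π/2) = -32/3 + 31*π/2.


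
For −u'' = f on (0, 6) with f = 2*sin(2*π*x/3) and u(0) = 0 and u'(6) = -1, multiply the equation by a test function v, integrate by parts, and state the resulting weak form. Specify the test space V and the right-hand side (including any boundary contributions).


V = {v ∈ H^1(0, 6) : v(0) = 0} (test functions vanish at x = 0 where u is specified); weak form: ∫_0^6 u'v' dx = ∫_0^6 (2*sin(2*π*x/3)) v dx − v(6) for all v ∈ V.

Multiply both sides by a test function v and integrate from 0 to 6:
  ∫_0^6 −u''(x) v(x) dx = ∫_0^6 f(x) v(x) dx.
Integrate the LHS by parts once:
  ∫_0^6 −u'' v dx = −[u'(x) v(x)]_0^6 + ∫_0^6 u'(x) v'(x) dx.
Thus ∫_0^6 u'(x) v'(x) dx = ∫_0^6 f(x) v(x) dx + [u'(x) v(x)]_0^6.
Choose V so that boundary terms are either known or forced to vanish.
Mixed BC: u(0) = 0 (Dirichlet) and u'(6) = -1 (Neumann). Define V = {v ∈ H^1(0, 6) : v(0) = 0}. Then [u' v]_0^6 = u'(6)·v(6) − u'(0)·0 = − v(6).
Weak formulation: find u (satisfying any essential BC) such that ∫_0^6 u'(x) v'(x) dx = ∫_0^6 f v dx − v(6) for all v ∈ V (Dirichlet at 0 absorbed into V; Neumann datum at x = 6 contributes the boundary term).
Substituting f(x) = 2*sin(2*π*x/3), the right-hand side is ∫_0^6 (2*sin(2*π*x/3)) v dx − v(6).


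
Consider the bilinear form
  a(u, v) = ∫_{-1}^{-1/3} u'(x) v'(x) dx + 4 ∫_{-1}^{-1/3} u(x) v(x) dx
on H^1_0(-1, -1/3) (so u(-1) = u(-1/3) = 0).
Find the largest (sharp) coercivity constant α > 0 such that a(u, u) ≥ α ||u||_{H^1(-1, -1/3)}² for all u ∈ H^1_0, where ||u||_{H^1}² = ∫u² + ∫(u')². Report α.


α = 1

Coercivity of a(·,·) on H^1_0(-1, -1/3) means a(u, u) ≥ α ||u||_{H^1}² for every u ∈ H^1_0.
The interval has length L = 2/3, and Poincaré/coercivity depend only on L. Here a(u, u) = ∫(u')² + (4)·∫u².
Here c = 4 ≥ 1, so a(u,u) = ∫(u')² + c∫u² ≥ ∫(u')² + ∫u² = ||u||_{H^1}², i.e. α = 1 works. No larger α is possible: a(u,u) ≥ α||u||_{H^1}² means (1−α)∫(u')² ≥ (α−c)∫u², and for the modes u_n = sin(nπ(x−x₀)/L) (x₀ the left endpoint) one has ∫u_n²/∫(u_n')² = (L/(nπ))² → 0, so a(u_n,u_n)/||u_n||_{H^1}² → 1. Hence the optimal constant is α = 1.
Therefore α = 1.


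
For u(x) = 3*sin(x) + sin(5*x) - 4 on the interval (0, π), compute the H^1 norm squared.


||u||_{H^1(0,π)}^2 = -256/5 + 38*π

u'(x) = 3*cos(x) + 5*cos(5*x).
Expand u² and (u')² and integrate term by term on (0, π), using: for integers n ≥ 1, ∫_0^π sin²(nx) dx = ∫_0^π cos²(nx) dx = π/2; for n ≠ n', ∫_0^π sin(nx)sin(n'x) dx = ∫_0^π cos(nx)cos(n'x) dx = 0; and by product-to-sum, ∫_0^π sin(nx)cos(n'x) dx = ½∫_0^π [sin((n+n')x) + sin((n−n')x)] dx, which is 0 when n+n' is even and 2n/(n²−n'²) when n+n' is odd (it need not vanish on (0, π)). For the constant mode: ∫_0^π 1 dx = π, ∫_0^π cos(nx) dx = 0, ∫_0^π sin(nx) dx = (1−(−1)^n)/n.
  u² squared terms: (-4)²·∫1 dx = 16·π = 16*π;  (3)²·∫sin(x)² dx = 9·π/2 = 9*π/2;  (1)²·∫sin(5x)² dx = 1·π/2 = π/2.
  u² cross terms: 2·(-4)·(3)·∫1·sin(x) dx = -24·(2) = -48;  2·(-4)·(1)·∫1·sin(5x) dx = -8·(2/5) = -16/5;  2·(3)·(1)·∫sin(x)·sin(5x) dx = 6·(0) = 0.
  So ∫_0^π u² dx = 16*π + 9*π/2 + π/2 − 48 − 16/5 + 0 = -256/5 + 21*π.
  (u')² squared terms: (3)²·∫cos(x)² dx = 9·π/2 = 9*π/2;  (5)²·∫cos(5x)² dx = 25·π/2 = 25*π/2.
  (u')² cross terms: 2·(3)·(5)·∫cos(x)·cos(5x) dx = 30·(0) = 0.
  So ∫_0^π (u')² dx = 9*π/2 + 25*π/2 + 0 = 17*π.
||u||_{H^1}^2 = (-256/5 + 21*π) + (17*π) = -256/5 + 38*π.


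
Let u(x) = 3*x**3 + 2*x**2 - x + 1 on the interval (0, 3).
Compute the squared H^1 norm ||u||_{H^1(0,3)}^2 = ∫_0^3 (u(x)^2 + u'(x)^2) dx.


||u||_{H^1}^2 = 671703/70

The H^1 norm (squared) on an interval (0, L) is
  ||u||_{H^1}^2 = ∫_0^L u(x)^2 dx + ∫_0^L u'(x)^2 dx.
Compute u'(x) = 9*x**2 + 4*x - 1.
Then u(x)^2 = 9*x**6 + 12*x**5 - 2*x**4 + 2*x**3 + 5*x**2 - 2*x + 1 and u'(x)^2 = 81*x**4 + 72*x**3 - 2*x**2 - 8*x + 1.
Integrate each monomial from 0 to 3 using ∫_0^3 c·x^n dx = c·3^(n+1)/(n+1):
  ∫_0^3 u(x)^2 dx = ∫_0^3 (9*x^6 + 12*x^5 - 2*x^4 + 2*x^3 + 5*x^2 - 2*x + 1) dx. Term by term:
    ∫_0^3 9*x^6 dx = 19683/7;  ∫_0^3 12*x^5 dx = 1458;  ∫_0^3 -2*x^4 dx = -486/5;
    ∫_0^3 2*x^3 dx = 81/2;  ∫_0^3 5*x^2 dx = 45;  ∫_0^3 -2*x dx = -9;
    ∫_0^3 1 dx = 3.
  Sum: 19683/7 + 1458 − 486/5 + 81/2 + 45 − 9 + 3 = 297651/70.
  ∫_0^3 u'(x)^2 dx = ∫_0^3 (81*x^4 + 72*x^3 - 2*x^2 - 8*x + 1) dx. Term by term:
    ∫_0^3 81*x^4 dx = 19683/5;  ∫_0^3 72*x^3 dx = 1458;  ∫_0^3 -2*x^2 dx = -18;
    ∫_0^3 -8*x dx = -36;  ∫_0^3 1 dx = 3.
  Sum: 19683/5 + 1458 − 18 − 36 + 3 = 26718/5.
Adding: ||u||_{H^1}^2 = 297651/70 + 26718/5 = 671703/70.


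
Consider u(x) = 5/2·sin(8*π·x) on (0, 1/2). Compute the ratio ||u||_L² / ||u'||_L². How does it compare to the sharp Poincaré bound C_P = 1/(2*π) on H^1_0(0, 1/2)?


||u||_L² / ||u'||_L² = 1/(8*π) < C_P = 1/(2*π).

u(x) = 5/2·sin(8*π·x), so u'(x) = 20*π*cos(8*π*x).
Writing u(x) = A·sin(kπx/L) with A = 5/2 and k = 4, use ∫_0^L sin²(kπx/L) dx = L/2 and ∫_0^L cos²(kπx/L) dx = L/2.
u² = 25/4·sin²(8*π·x) and (u')² = 400*π^2·cos²(8*π·x), and each of sin², cos² integrates to L/2 = 1/4 over (0, 1/2).
∫_0^1/2 u² dx = 25/16, so ||u||_L² = 5/4.
∫_0^1/2 (u')² dx = 100*π^2, so ||u'||_L² = 10*π.
Ratio ||u||_L² / ||u'||_L² = 1/(8*π).
Sharp Poincaré constant on H^1_0(0, 1/2) is C_P = L/π = 1/(2*π), achieved by sin(2*π·x).
This is the k = 4 harmonic; the ratio L/(kπ) is strictly less than C_P = L/π, consistent with the sharp inequality ||u||_L² ≤ C_P ||u'||_L².


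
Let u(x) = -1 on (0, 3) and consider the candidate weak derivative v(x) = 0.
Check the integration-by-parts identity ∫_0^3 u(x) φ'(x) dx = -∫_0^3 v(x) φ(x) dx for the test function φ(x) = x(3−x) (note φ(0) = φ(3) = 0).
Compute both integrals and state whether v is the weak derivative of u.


LHS = 0, RHS = 0. Yes, v = u' weakly.

u(x) = -1, classical derivative u'(x) = 0.
φ(x) = x(3−x), so φ'(x) = 3 - 2*x.
Note φ(0) = φ(3) = 0, so the boundary term u·φ vanishes.
LHS = ∫_0^3 u(x) φ'(x) dx = ∫_0^3 (2*x - 3) dx. Term by term:
  ∫_0^3 2*x dx = 9;  ∫_0^3 -3 dx = -9.
Sum: 9 − 9 = 0.
So LHS = 0.
∫_0^3 v(x) φ(x) dx = ∫_0^3 (0) dx. Term by term:
  ∫_0^3 0 dx = 0.
So RHS = -∫_0^3 v(x) φ(x) dx = 0.
LHS = RHS, so the identity holds for this test φ.
Moreover u is smooth here and v(x) = u'(x) = 0 pointwise, so the identity holds for every test function. Hence v is the weak derivative of u.


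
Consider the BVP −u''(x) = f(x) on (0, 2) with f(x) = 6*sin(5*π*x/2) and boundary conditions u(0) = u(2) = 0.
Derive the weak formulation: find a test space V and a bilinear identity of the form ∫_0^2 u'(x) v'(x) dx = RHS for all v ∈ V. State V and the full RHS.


V = H^1_0(0, 2) (so v(0) = v(2) = 0); weak form: ∫_0^2 u'v' dx = ∫_0^2 (6*sin(5*π*x/2)) v dx for all v ∈ V.

Multiply both sides by a test function v and integrate from 0 to 2:
  ∫_0^2 −u''(x) v(x) dx = ∫_0^2 f(x) v(x) dx.
Integrate the LHS by parts once:
  ∫_0^2 −u'' v dx = −[u'(x) v(x)]_0^2 + ∫_0^2 u'(x) v'(x) dx.
Thus ∫_0^2 u'(x) v'(x) dx = ∫_0^2 f(x) v(x) dx + [u'(x) v(x)]_0^2.
Choose V so that boundary terms are either known or forced to vanish.
u is Dirichlet: u(0) = u(2) = 0. Let V = H^1_0(0, 2); then v(0) = v(2) = 0, and [u' v]_0^2 = 0.
Weak formulation: find u (satisfying any essential BC) such that ∫_0^2 u'(x) v'(x) dx = ∫_0^2 f v dx for all v ∈ V.
Substituting f(x) = 6*sin(5*π*x/2), the right-hand side is ∫_0^2 (6*sin(5*π*x/2)) v dx.


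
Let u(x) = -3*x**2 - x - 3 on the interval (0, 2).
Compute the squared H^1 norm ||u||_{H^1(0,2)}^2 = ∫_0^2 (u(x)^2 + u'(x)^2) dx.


||u||_{H^1}^2 = 4264/15

The H^1 norm (squared) on an interval (0, L) is
  ||u||_{H^1}^2 = ∫_0^L u(x)^2 dx + ∫_0^L u'(x)^2 dx.
Compute u'(x) = -6*x - 1.
Then u(x)^2 = 9*x**4 + 6*x**3 + 19*x**2 + 6*x + 9 and u'(x)^2 = 36*x**2 + 12*x + 1.
Integrate each monomial from 0 to 2 using ∫_0^2 c·x^n dx = c·2^(n+1)/(n+1):
  ∫_0^2 u(x)^2 dx = ∫_0^2 (9*x^4 + 6*x^3 + 19*x^2 + 6*x + 9) dx. Term by term:
    ∫_0^2 9*x^4 dx = 288/5;  ∫_0^2 6*x^3 dx = 24;  ∫_0^2 19*x^2 dx = 152/3;
    ∫_0^2 6*x dx = 12;  ∫_0^2 9 dx = 18.
  Sum: 288/5 + 24 + 152/3 + 12 + 18 = 2434/15.
  ∫_0^2 u'(x)^2 dx = ∫_0^2 (36*x^2 + 12*x + 1) dx. Term by term:
    ∫_0^2 36*x^2 dx = 96;  ∫_0^2 12*x dx = 24;  ∫_0^2 1 dx = 2.
  Sum: 96 + 24 + 2 = 122.
Adding: ||u||_{H^1}^2 = 2434/15 + 122 = 4264/15.


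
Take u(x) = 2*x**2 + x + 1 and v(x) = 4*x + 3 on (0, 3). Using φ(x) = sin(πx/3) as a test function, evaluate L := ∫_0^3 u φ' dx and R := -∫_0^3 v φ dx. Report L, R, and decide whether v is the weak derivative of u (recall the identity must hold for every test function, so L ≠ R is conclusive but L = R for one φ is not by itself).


LHS = -42/π, RHS = -54/π. No, v is not the weak derivative of u.

u(x) = 2*x**2 + x + 1, classical derivative u'(x) = 4*x + 1.
φ(x) = sin(πx/3), so φ'(x) = π*cos(π*x/3)/3.
Note φ(0) = φ(3) = 0, so the boundary term u·φ vanishes.
LHS = ∫_0^3 u(x) φ'(x) dx = ∫_0^3 (2*π*x^2*cos(π*x/3)/3 + π*x*cos(π*x/3)/3 + π*cos(π*x/3)/3) dx. Term by term:
  ∫_0^3 π*cos(π*x/3)/3 dx = 0;  ∫_0^3 π*x*cos(π*x/3)/3 dx = -6/π;  ∫_0^3 2*π*x^2*cos(π*x/3)/3 dx = -36/π.
Sum: 0 − 6/π − 36/π = -42/π.
So LHS = -42/π.
∫_0^3 v(x) φ(x) dx = ∫_0^3 (4*x*sin(π*x/3) + 3*sin(π*x/3)) dx. Term by term:
  ∫_0^3 3*sin(π*x/3) dx = 18/π;  ∫_0^3 4*x*sin(π*x/3) dx = 36/π.
Sum: 18/π + 36/π = 54/π.
So RHS = -∫_0^3 v(x) φ(x) dx = -54/π.
LHS − RHS = 12/π ≠ 0, so the identity fails.
(For a valid weak derivative the identity must hold for EVERY test function, in particular this one. The failure shows v is NOT the weak derivative of u.)
Correct weak derivative would be u'(x) = 4*x + 1.


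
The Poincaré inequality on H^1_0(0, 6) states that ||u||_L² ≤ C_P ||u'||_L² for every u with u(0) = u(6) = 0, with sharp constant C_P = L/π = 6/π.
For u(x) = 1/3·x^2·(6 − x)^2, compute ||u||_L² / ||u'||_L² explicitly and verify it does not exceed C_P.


||u||_L² / ||u'||_L² = sqrt(3) < C_P = 6/π.

u(x) = 1/3·x^2·(6 − x)^2, so u'(x) = 4*x*(x - 6)*(x - 3)/3.
u(x) = 1/3·x^2·(6 − x)^2 vanishes at x = 0 and x = 6, so u ∈ H^1_0(0, 6). Differentiate via the product rule and integrate the resulting polynomials term by term.
  ∫_0^6 u² dx = ∫_0^6 (x^8/9 - 8*x^7/3 + 24*x^6 - 96*x^5 + 144*x^4) dx. Term by term:
    ∫_0^6 x^8/9 dx = 124416;  ∫_0^6 -8*x^7/3 dx = -559872;  ∫_0^6 24*x^6 dx = 6718464/7;
    ∫_0^6 -96*x^5 dx = -746496;  ∫_0^6 144*x^4 dx = 1119744/5.
  Sum: 124416 − 559872 + 6718464/7 − 746496 + 1119744/5 = 62208/35.
  ∫_0^6 (u')² dx = ∫_0^6 (16*x^6/9 - 32*x^5 + 208*x^4 - 576*x^3 + 576*x^2) dx. Term by term:
    ∫_0^6 16*x^6/9 dx = 497664/7;  ∫_0^6 -32*x^5 dx = -248832;  ∫_0^6 208*x^4 dx = 1617408/5;
    ∫_0^6 -576*x^3 dx = -186624;  ∫_0^6 576*x^2 dx = 41472.
  Sum: 497664/7 − 248832 + 1617408/5 − 186624 + 41472 = 20736/35.
∫_0^6 u² dx = 62208/35, so ||u||_L² = 144*sqrt(105)/35.
∫_0^6 (u')² dx = 20736/35, so ||u'||_L² = 144*sqrt(35)/35.
Ratio ||u||_L² / ||u'||_L² = sqrt(3).
Sharp Poincaré constant on H^1_0(0, 6) is C_P = L/π = 6/π, achieved by sin(π/6·x).
A polynomial bump cannot attain the sharp Poincaré constant (only the first sine eigenfunction does), so the ratio is strictly less than C_P, consistent with ||u||_L² ≤ C_P ||u'||_L².


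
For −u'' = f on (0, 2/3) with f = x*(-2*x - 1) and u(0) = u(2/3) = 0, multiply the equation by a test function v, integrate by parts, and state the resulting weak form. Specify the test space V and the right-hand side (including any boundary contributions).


V = H^1_0(0, 2/3) (so v(0) = v(2/3) = 0); weak form: ∫_0^2/3 u'v' dx = ∫_0^2/3 (x*(-2*x - 1)) v dx for all v ∈ V.

Multiply both sides by a test function v and integrate from 0 to 2/3:
  ∫_0^2/3 −u''(x) v(x) dx = ∫_0^2/3 f(x) v(x) dx.
Integrate the LHS by parts once:
  ∫_0^2/3 −u'' v dx = −[u'(x) v(x)]_0^2/3 + ∫_0^2/3 u'(x) v'(x) dx.
Thus ∫_0^2/3 u'(x) v'(x) dx = ∫_0^2/3 f(x) v(x) dx + [u'(x) v(x)]_0^2/3.
Choose V so that boundary terms are either known or forced to vanish.
u is Dirichlet: u(0) = u(2/3) = 0. Let V = H^1_0(0, 2/3); then v(0) = v(2/3) = 0, and [u' v]_0^2/3 = 0.
Weak formulation: find u (satisfying any essential BC) such that ∫_0^2/3 u'(x) v'(x) dx = ∫_0^2/3 f v dx for all v ∈ V.
Substituting f(x) = x*(-2*x - 1), the right-hand side is ∫_0^2/3 (x*(-2*x - 1)) v dx.


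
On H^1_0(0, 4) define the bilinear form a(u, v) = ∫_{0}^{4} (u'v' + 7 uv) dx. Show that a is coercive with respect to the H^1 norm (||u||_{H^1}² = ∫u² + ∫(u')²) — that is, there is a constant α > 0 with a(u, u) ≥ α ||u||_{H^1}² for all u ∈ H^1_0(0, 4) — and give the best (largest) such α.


α = 1

Coercivity of a(·,·) on H^1_0(0, 4) means a(u, u) ≥ α ||u||_{H^1}² for every u ∈ H^1_0.
The interval has length L = 4, and Poincaré/coercivity depend only on L. Here a(u, u) = ∫(u')² + (7)·∫u².
Here c = 7 ≥ 1, so a(u,u) = ∫(u')² + c∫u² ≥ ∫(u')² + ∫u² = ||u||_{H^1}², i.e. α = 1 works. No larger α is possible: a(u,u) ≥ α||u||_{H^1}² means (1−α)∫(u')² ≥ (α−c)∫u², and for the modes u_n = sin(nπ(x−x₀)/L) (x₀ the left endpoint) one has ∫u_n²/∫(u_n')² = (L/(nπ))² → 0, so a(u_n,u_n)/||u_n||_{H^1}² → 1. Hence the optimal constant is α = 1.
Therefore α = 1.


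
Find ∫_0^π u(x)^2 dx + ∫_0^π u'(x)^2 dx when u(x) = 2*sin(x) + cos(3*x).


||u||_{H^1(0,π)}^2 = 9*π

u'(x) = -3*sin(3*x) + 2*cos(x).
Expand u² and (u')² and integrate term by term on (0, π), using: for integers n ≥ 1, ∫_0^π sin²(nx) dx = ∫_0^π cos²(nx) dx = π/2; for n ≠ n', ∫_0^π sin(nx)sin(n'x) dx = ∫_0^π cos(nx)cos(n'x) dx = 0; and by product-to-sum, ∫_0^π sin(nx)cos(n'x) dx = ½∫_0^π [sin((n+n')x) + sin((n−n')x)] dx, which is 0 when n+n' is even and 2n/(n²−n'²) when n+n' is odd (it need not vanish on (0, π)).
  u² squared terms: (2)²·∫sin(x)² dx = 4·π/2 = 2*π;  (1)²·∫cos(3x)² dx = 1·π/2 = π/2.
  u² cross terms: 2·(2)·(1)·∫sin(x)·cos(3x) dx = 4·(0) = 0.
  So ∫_0^π u² dx = 2*π + π/2 + 0 = 5*π/2.
  (u')² squared terms: (-3)²·∫sin(3x)² dx = 9·π/2 = 9*π/2;  (2)²·∫cos(x)² dx = 4·π/2 = 2*π.
  (u')² cross terms: 2·(-3)·(2)·∫sin(3x)·cos(x) dx = -12·(0) = 0.
  So ∫_0^π (u')² dx = 9*π/2 + 2*π + 0 = 13*π/2.
||u||_{H^1}^2 = (5*π/2) + (13*π/2) = 9*π.


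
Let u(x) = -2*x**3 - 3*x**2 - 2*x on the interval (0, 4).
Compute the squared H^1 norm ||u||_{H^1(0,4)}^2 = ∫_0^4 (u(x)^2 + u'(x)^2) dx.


||u||_{H^1}^2 = 3712592/105

The H^1 norm (squared) on an interval (0, L) is
  ||u||_{H^1}^2 = ∫_0^L u(x)^2 dx + ∫_0^L u'(x)^2 dx.
Compute u'(x) = -6*x**2 - 6*x - 2.
Then u(x)^2 = 4*x**6 + 12*x**5 + 17*x**4 + 12*x**3 + 4*x**2 and u'(x)^2 = 36*x**4 + 72*x**3 + 60*x**2 + 24*x + 4.
Integrate each monomial from 0 to 4 using ∫_0^4 c·x^n dx = c·4^(n+1)/(n+1):
  ∫_0^4 u(x)^2 dx = ∫_0^4 (4*x^6 + 12*x^5 + 17*x^4 + 12*x^3 + 4*x^2) dx. Term by term:
    ∫_0^4 4*x^6 dx = 65536/7;  ∫_0^4 12*x^5 dx = 8192;  ∫_0^4 17*x^4 dx = 17408/5;
    ∫_0^4 12*x^3 dx = 768;  ∫_0^4 4*x^2 dx = 256/3.
  Sum: 65536/7 + 8192 + 17408/5 + 768 + 256/3 = 2298368/105.
  ∫_0^4 u'(x)^2 dx = ∫_0^4 (36*x^4 + 72*x^3 + 60*x^2 + 24*x + 4) dx. Term by term:
    ∫_0^4 36*x^4 dx = 36864/5;  ∫_0^4 72*x^3 dx = 4608;  ∫_0^4 60*x^2 dx = 1280;
    ∫_0^4 24*x dx = 192;  ∫_0^4 4 dx = 16.
  Sum: 36864/5 + 4608 + 1280 + 192 + 16 = 67344/5.
Adding: ||u||_{H^1}^2 = 2298368/105 + 67344/5 = 3712592/105.


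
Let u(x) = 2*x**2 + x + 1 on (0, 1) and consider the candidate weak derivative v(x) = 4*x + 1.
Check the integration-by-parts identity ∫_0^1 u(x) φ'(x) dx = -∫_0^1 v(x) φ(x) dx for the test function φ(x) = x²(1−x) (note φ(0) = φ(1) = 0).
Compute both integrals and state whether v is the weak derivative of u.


LHS = -17/60, RHS = -17/60. Yes, v = u' weakly.

u(x) = 2*x**2 + x + 1, classical derivative u'(x) = 4*x + 1.
φ(x) = x²(1−x), so φ'(x) = x*(2 - 3*x).
Note φ(0) = φ(1) = 0, so the boundary term u·φ vanishes.
LHS = ∫_0^1 u(x) φ'(x) dx = ∫_0^1 (-6*x^4 + x^3 - x^2 + 2*x) dx. Term by term:
  ∫_0^1 -6*x^4 dx = -6/5;  ∫_0^1 x^3 dx = 1/4;  ∫_0^1 -x^2 dx = -1/3;
  ∫_0^1 2*x dx = 1.
Sum: -6/5 + 1/4 − 1/3 + 1 = -17/60.
So LHS = -17/60.
∫_0^1 v(x) φ(x) dx = ∫_0^1 (-4*x^4 + 3*x^3 + x^2) dx. Term by term:
  ∫_0^1 -4*x^4 dx = -4/5;  ∫_0^1 3*x^3 dx = 3/4;  ∫_0^1 x^2 dx = 1/3.
Sum: -4/5 + 3/4 + 1/3 = 17/60.
So RHS = -∫_0^1 v(x) φ(x) dx = -17/60.
LHS = RHS, so the identity holds for this test φ.
Moreover u is smooth here and v(x) = u'(x) = 4*x + 1 pointwise, so the identity holds for every test function. Hence v is the weak derivative of u.


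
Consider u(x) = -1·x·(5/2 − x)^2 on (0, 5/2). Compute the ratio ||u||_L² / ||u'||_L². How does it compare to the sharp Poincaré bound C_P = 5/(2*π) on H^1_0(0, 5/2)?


||u||_L² / ||u'||_L² = 5*sqrt(14)/28 < C_P = 5/(2*π).

u(x) = -1·x·(5/2 − x)^2, so u'(x) = (5 - 6*x)*(2*x - 5)/4.
u(x) = -1·x·(5/2 − x)^2 vanishes at x = 0 and x = 5/2, so u ∈ H^1_0(0, 5/2). Differentiate via the product rule and integrate the resulting polynomials term by term.
  ∫_0^5/2 u² dx = ∫_0^5/2 (x^6 - 10*x^5 + 75*x^4/2 - 125*x^3/2 + 625*x^2/16) dx. Term by term:
    ∫_0^5/2 x^6 dx = 78125/896;  ∫_0^5/2 -10*x^5 dx = -78125/192;  ∫_0^5/2 75*x^4/2 dx = 46875/64;
    ∫_0^5/2 -125*x^3/2 dx = -78125/128;  ∫_0^5/2 625*x^2/16 dx = 78125/384.
  Sum: 78125/896 − 78125/192 + 46875/64 − 78125/128 + 78125/384 = 15625/2688.
  ∫_0^5/2 (u')² dx = ∫_0^5/2 (9*x^4 - 60*x^3 + 275*x^2/2 - 125*x + 625/16) dx. Term by term:
    ∫_0^5/2 9*x^4 dx = 5625/32;  ∫_0^5/2 -60*x^3 dx = -9375/16;  ∫_0^5/2 275*x^2/2 dx = 34375/48;
    ∫_0^5/2 -125*x dx = -3125/8;  ∫_0^5/2 625/16 dx = 3125/32.
  Sum: 5625/32 − 9375/16 + 34375/48 − 3125/8 + 3125/32 = 625/48.
∫_0^5/2 u² dx = 15625/2688, so ||u||_L² = 125*sqrt(42)/336.
∫_0^5/2 (u')² dx = 625/48, so ||u'||_L² = 25*sqrt(3)/12.
Ratio ||u||_L² / ||u'||_L² = 5*sqrt(14)/28.
Sharp Poincaré constant on H^1_0(0, 5/2) is C_P = L/π = 5/(2*π), achieved by sin(2*π/5·x).
A polynomial bump cannot attain the sharp Poincaré constant (only the first sine eigenfunction does), so the ratio is strictly less than C_P, consistent with ||u||_L² ≤ C_P ||u'||_L².


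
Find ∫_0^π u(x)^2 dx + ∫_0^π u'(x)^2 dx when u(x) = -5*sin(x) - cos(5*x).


||u||_{H^1(0,π)}^2 = 38*π

u'(x) = 5*sin(5*x) - 5*cos(x).
Expand u² and (u')² and integrate term by term on (0, π), using: for integers n ≥ 1, ∫_0^π sin²(nx) dx = ∫_0^π cos²(nx) dx = π/2; for n ≠ n', ∫_0^π sin(nx)sin(n'x) dx = ∫_0^π cos(nx)cos(n'x) dx = 0; and by product-to-sum, ∫_0^π sin(nx)cos(n'x) dx = ½∫_0^π [sin((n+n')x) + sin((n−n')x)] dx, which is 0 when n+n' is even and 2n/(n²−n'²) when n+n' is odd (it need not vanish on (0, π)).
  u² squared terms: (-1)²·∫cos(5x)² dx = 1·π/2 = π/2;  (-5)²·∫sin(x)² dx = 25·π/2 = 25*π/2.
  u² cross terms: 2·(-1)·(-5)·∫cos(5x)·sin(x) dx = 10·(0) = 0.
  So ∫_0^π u² dx = π/2 + 25*π/2 + 0 = 13*π.
  (u')² squared terms: (-5)²·∫cos(x)² dx = 25·π/2 = 25*π/2;  (5)²·∫sin(5x)² dx = 25·π/2 = 25*π/2.
  (u')² cross terms: 2·(-5)·(5)·∫cos(x)·sin(5x) dx = -50·(0) = 0.
  So ∫_0^π (u')² dx = 25*π/2 + 25*π/2 + 0 = 25*π.
||u||_{H^1}^2 = (13*π) + (25*π) = 38*π.


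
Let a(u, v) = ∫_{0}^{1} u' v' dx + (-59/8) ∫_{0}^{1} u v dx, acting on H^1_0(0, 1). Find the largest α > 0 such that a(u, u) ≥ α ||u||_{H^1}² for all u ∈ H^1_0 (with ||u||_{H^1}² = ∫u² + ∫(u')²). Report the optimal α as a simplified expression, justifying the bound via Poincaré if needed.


α = (-59/8 + π^2)/(1 + π^2)

Coercivity of a(·,·) on H^1_0(0, 1) means a(u, u) ≥ α ||u||_{H^1}² for every u ∈ H^1_0.
The interval has length L = 1, and Poincaré/coercivity depend only on L. Here a(u, u) = ∫(u')² + (-59/8)·∫u².
Here c = -59/8 < 0 with |c| < (π/L)² = π^2, so coercivity still holds. The condition a(u,u) ≥ α||u||_{H^1}² reads (1−α)∫(u')² ≥ (α−c)∫u². Any admissible α is ≤ 1 (rapidly oscillating u have ∫u²/∫(u')² → 0), and α = 1 would force 0 ≥ (1−c)∫u², impossible since c < 1; so 1−α > 0. By the sharp Poincaré inequality on H^1_0 of an interval of length L, ∫(u')² ≥ (π/L)²∫u² with equality for the first sine mode sin(π(x−x₀)/L) (x₀ the left endpoint), so the inequality holds for all u iff (1−α)(π/L)² ≥ α − c, i.e. α ≤ ((π/L)² + c)/((π/L)² + 1) = (1 + c(L/π)²)/(1 + (L/π)²). (Direct route, valid since c ≤ 0: Poincaré gives c∫u² ≥ c(L/π)²∫(u')², so a(u,u) ≥ (1 + c(L/π)²)∫(u')², while ||u||_{H^1}² ≤ (1 + (L/π)²)∫(u')²; dividing yields the same α.) With (π/L)² = π^2 and c = -59/8, the largest admissible constant is α = ((π/L)² + c)/((π/L)² + 1).
Simplifying, α = (-59/8 + π^2)/(1 + π^2).


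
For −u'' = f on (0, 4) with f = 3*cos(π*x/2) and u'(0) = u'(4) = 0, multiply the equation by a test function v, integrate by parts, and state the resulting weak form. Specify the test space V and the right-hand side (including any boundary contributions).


V = H^1(0, 4) (no boundary constraint on v; u is determined up to an additive constant); weak form: ∫_0^4 u'v' dx = ∫_0^4 (3*cos(π*x/2)) v dx for all v ∈ V.

Multiply both sides by a test function v and integrate from 0 to 4:
  ∫_0^4 −u''(x) v(x) dx = ∫_0^4 f(x) v(x) dx.
Integrate the LHS by parts once:
  ∫_0^4 −u'' v dx = −[u'(x) v(x)]_0^4 + ∫_0^4 u'(x) v'(x) dx.
Thus ∫_0^4 u'(x) v'(x) dx = ∫_0^4 f(x) v(x) dx + [u'(x) v(x)]_0^4.
Choose V so that boundary terms are either known or forced to vanish.
u has homogeneous Neumann: u'(0) = u'(4) = 0. So [u' v]_0^4 = 0·v(4) − 0·v(0) = 0 for any v; take V = H^1(0, 4).
Weak formulation: find u (satisfying any essential BC) such that ∫_0^4 u'(x) v'(x) dx = ∫_0^4 f v dx for all v ∈ V (homogeneous Neumann, so boundary terms vanish).
Substituting f(x) = 3*cos(π*x/2), the right-hand side is ∫_0^4 (3*cos(π*x/2)) v dx.
Compatibility check (pure Neumann): taking v ≡ 1 ∈ V gives 0 = ∫_0^4 f dx + (0) − (0), i.e. ∫_0^4 f dx must equal u'(0) − u'(4) = 0. Indeed ∫_0^4 (3*cos(π*x/2)) dx = 0, so the data are compatible. The solution is then unique only up to an additive constant (fix it e.g. by requiring ∫_0^4 u dx = 0).
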